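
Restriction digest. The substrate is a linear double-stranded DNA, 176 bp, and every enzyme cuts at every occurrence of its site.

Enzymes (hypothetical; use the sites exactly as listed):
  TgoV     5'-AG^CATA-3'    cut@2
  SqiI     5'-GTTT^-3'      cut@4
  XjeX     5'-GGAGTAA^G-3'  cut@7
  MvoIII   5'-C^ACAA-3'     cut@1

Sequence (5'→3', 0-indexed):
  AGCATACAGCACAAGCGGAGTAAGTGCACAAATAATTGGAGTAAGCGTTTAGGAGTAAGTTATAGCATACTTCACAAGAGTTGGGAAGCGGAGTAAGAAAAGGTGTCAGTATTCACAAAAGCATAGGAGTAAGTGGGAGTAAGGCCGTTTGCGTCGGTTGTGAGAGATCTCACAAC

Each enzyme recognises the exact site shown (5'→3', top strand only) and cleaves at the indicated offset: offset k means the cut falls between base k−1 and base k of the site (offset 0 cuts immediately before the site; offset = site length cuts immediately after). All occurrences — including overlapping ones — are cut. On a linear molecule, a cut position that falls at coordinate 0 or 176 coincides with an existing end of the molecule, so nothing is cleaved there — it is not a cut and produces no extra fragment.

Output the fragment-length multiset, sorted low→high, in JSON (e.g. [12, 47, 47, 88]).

Scan for sites:
  TgoV AGCATA/2: at [0, 63, 119] ⇒ [2, 65, 121]
  SqiI GTTT/4: at [46, 146] ⇒ [50, 150]
  XjeX GGAGTAAG/7: at [16, 37, 51, 89, 125, 135] ⇒ [23, 44, 58, 96, 132, 142]
  MvoIII CACAA/1: at [9, 26, 72, 113, 170] ⇒ [10, 27, 73, 114, 171]

Pooled cuts: [2, 10, 23, 27, 44, 50, 58, 65, 73, 96, 114, 121, 132, 142, 150, 171]

Fragment lengths:
  [0,2): 2 bp
  [2,10): 8 bp
  [10,23): 13 bp
  [23,27): 4 bp
  [27,44): 17 bp
  [44,50): 6 bp
  [50,58): 8 bp
  [58,65): 7 bp
  [65,73): 8 bp
  [73,96): 23 bp
  [96,114): 18 bp
  [114,121): 7 bp
  [121,132): 11 bp
  [132,142): 10 bp
  [142,150): 8 bp
  [150,171): 21 bp
  [171,176): 5 bp

[2,4,5,6,7,7,8,8,8,8,10,11,13,17,18,21,23]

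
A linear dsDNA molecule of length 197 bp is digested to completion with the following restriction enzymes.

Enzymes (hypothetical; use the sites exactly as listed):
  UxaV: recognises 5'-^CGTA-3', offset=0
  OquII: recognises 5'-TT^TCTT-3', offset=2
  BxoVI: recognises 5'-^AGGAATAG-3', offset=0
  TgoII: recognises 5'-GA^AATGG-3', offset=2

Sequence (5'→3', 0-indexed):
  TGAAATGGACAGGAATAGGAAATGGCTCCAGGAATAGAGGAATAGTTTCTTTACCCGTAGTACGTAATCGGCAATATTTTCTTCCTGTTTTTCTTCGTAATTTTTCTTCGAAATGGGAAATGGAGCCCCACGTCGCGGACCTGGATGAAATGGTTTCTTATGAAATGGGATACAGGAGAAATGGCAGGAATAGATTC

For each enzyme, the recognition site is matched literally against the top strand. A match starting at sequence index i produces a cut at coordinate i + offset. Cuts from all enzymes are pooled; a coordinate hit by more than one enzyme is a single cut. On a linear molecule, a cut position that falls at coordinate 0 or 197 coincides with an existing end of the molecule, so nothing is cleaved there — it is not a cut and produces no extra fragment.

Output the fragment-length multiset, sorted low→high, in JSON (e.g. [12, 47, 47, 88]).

[3,4,6,7,7,7,7,7,8,8,8,9,9,10,10,12,12,16,17,30]

Scan for sites:
  UxaV (CGTA, off=0): starts [55, 62, 95] → cuts [55, 62, 95]
  OquII (TTTCTT, off=2): starts [45, 77, 89, 102, 153] → cuts [47, 79, 91, 104, 155]
  BxoVI (AGGAATAG, off=0): starts [10, 29, 37, 185] → cuts [10, 29, 37, 185]
  TgoII (GAAATGG, off=2): starts [1, 18, 109, 116, 146, 161, 177] → cuts [3, 20, 111, 118, 148, 163, 179]

All cut coordinates (distinct, sorted): [3, 10, 20, 29, 37, 47, 55, 62, 79, 91, 95, 104, 111, 118, 148, 155, 163, 179, 185]

Fragment lengths:
  [0,3): 3 bp
  [3,10): 7 bp
  [10,20): 10 bp
  [20,29): 9 bp
  [29,37): 8 bp
  [37,47): 10 bp
  [47,55): 8 bp
  [55,62): 7 bp
  [62,79): 17 bp
  [79,91): 12 bp
  [91,95): 4 bp
  [95,104): 9 bp
  [104,111): 7 bp
  [111,118): 7 bp
  [118,148): 30 bp
  [148,155): 7 bp
  [155,163): 8 bp
  [163,179): 16 bp
  [179,185): 6 bp
  [185,197): 12 bp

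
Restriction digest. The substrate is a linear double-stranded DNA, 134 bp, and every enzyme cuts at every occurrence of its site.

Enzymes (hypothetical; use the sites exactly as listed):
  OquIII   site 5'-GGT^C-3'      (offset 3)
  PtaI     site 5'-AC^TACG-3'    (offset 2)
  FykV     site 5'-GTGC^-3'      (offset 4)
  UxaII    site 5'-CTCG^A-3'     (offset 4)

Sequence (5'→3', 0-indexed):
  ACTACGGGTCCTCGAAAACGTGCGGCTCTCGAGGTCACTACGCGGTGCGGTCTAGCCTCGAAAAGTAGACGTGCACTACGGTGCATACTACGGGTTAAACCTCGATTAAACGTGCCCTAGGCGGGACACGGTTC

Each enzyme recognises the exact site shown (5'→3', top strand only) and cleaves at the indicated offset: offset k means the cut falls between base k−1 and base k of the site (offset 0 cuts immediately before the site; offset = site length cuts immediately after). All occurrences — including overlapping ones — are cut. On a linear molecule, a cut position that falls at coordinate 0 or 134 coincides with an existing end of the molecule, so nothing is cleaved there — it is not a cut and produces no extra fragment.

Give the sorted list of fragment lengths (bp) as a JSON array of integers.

[2,2,3,3,4,4,5,7,8,8,9,9,10,11,14,16,19]

Per-enzyme occurrences:
  OquIII GGTC/3: at [6, 32, 48] ⇒ [9, 35, 51]
  PtaI ACTACG/2: at [0, 36, 74, 86] ⇒ [2, 38, 76, 88]
  FykV GTGC/4: at [19, 44, 70, 80, 111] ⇒ [23, 48, 74, 84, 115]
  UxaII CTCGA/4: at [10, 27, 56, 100] ⇒ [14, 31, 60, 104]

All cut coordinates (distinct, sorted): [2, 9, 14, 23, 31, 35, 38, 48, 51, 60, 74, 76, 84, 88, 104, 115]

Fragment lengths:
  [0,2): 2 bp
  [2,9): 7 bp
  [9,14): 5 bp
  [14,23): 9 bp
  [23,31): 8 bp
  [31,35): 4 bp
  [35,38): 3 bp
  [38,48): 10 bp
  [48,51): 3 bp
  [51,60): 9 bp
  [60,74): 14 bp
  [74,76): 2 bp
  [76,84): 8 bp
  [84,88): 4 bp
  [88,104): 16 bp
  [104,115): 11 bp
  [115,134): 19 bp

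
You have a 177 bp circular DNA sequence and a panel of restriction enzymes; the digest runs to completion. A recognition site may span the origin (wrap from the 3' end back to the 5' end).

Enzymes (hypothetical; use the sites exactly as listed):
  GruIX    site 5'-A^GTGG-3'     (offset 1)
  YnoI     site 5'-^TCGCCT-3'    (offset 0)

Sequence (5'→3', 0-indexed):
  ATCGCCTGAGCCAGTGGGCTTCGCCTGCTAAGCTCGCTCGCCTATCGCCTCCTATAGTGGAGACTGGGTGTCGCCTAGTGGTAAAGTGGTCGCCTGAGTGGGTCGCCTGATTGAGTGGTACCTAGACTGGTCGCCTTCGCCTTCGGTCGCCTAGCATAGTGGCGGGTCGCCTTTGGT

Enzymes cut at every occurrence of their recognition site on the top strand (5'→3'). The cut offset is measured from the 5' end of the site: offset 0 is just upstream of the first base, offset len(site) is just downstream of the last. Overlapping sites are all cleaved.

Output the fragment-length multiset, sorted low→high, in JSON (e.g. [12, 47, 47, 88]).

[4,5,6,7,7,7,8,8,8,10,12,12,12,12,12,14,16,17]

Per-enzyme occurrences:
  GruIX AGTGG/1: at [12, 55, 76, 84, 96, 113, 157] ⇒ [13, 56, 77, 85, 97, 114, 158]
  YnoI TCGCCT/0: at [1, 20, 37, 44, 70, 89, 102, 130, 136, 146, 166] ⇒ [1, 20, 37, 44, 70, 89, 102, 130, 136, 146, 166]

Pooled cuts: [1, 13, 20, 37, 44, 56, 70, 77, 85, 89, 97, 102, 114, 130, 136, 146, 158, 166]

Fragments:
  1→13: 12 bp
  13→20: 7 bp
  20→37: 17 bp
  37→44: 7 bp
  44→56: 12 bp
  56→70: 14 bp
  70→77: 7 bp
  77→85: 8 bp
  85→89: 4 bp
  89→97: 8 bp
  97→102: 5 bp
  102→114: 12 bp
  114→130: 16 bp
  130→136: 6 bp
  136→146: 10 bp
  146→158: 12 bp
  158→166: 8 bp
  166→1 (wrap): 177-166+1 = 12 bp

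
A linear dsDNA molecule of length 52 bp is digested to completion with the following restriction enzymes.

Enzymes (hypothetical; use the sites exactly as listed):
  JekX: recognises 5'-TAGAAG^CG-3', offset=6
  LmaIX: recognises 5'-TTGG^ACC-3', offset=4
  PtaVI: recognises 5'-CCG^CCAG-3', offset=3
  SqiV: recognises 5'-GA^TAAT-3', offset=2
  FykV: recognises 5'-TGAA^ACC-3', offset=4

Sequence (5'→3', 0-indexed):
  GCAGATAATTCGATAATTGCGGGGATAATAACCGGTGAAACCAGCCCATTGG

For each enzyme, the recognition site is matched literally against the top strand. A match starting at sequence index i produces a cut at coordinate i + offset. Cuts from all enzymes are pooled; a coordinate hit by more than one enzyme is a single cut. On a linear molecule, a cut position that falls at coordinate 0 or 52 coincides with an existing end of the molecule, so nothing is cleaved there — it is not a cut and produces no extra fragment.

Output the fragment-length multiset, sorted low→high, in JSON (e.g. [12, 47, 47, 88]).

Site scan:
  JekX (TAGAAGCG, off=6): no sites
  LmaIX (TTGGACC, off=4): no sites
  PtaVI (CCGCCAG, off=3): no sites
  SqiV GATAAT/2: at [3, 11, 23] ⇒ [5, 13, 25]
  FykV TGAAACC/4: at [35] ⇒ [39]

Pooled cuts: [5, 13, 25, 39]

Fragments:
  [0,5): 5 bp
  [5,13): 8 bp
  [13,25): 12 bp
  [25,39): 14 bp
  [39,52): 13 bp

[5,8,12,13,14]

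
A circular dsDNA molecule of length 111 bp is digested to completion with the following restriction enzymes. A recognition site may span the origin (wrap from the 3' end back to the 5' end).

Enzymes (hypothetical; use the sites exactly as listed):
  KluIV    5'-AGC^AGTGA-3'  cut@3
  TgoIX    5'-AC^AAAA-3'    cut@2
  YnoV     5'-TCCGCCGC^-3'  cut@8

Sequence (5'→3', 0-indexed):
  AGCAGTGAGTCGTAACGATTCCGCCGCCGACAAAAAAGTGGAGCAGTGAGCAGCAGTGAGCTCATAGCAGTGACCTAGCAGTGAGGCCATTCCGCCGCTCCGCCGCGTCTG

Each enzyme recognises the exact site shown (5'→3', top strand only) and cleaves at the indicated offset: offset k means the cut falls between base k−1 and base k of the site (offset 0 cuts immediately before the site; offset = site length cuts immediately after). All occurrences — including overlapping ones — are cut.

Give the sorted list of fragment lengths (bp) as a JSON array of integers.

[4,8,8,10,11,13,14,19,24]

Per-enzyme occurrences:
  KluIV (AGCAGTGA, off=3): starts [0, 41, 51, 65, 76] → cuts [3, 44, 54, 68, 79]
  TgoIX (ACAAAA, off=2): starts [29] → cuts [31]
  YnoV (TCCGCCGC, off=8): starts [19, 90, 98] → cuts [27, 98, 106]

Pooled cuts: [3, 27, 31, 44, 54, 68, 79, 98, 106]

Fragment lengths:
  3→27: 24 bp
  27→31: 4 bp
  31→44: 13 bp
  44→54: 10 bp
  54→68: 14 bp
  68→79: 11 bp
  79→98: 19 bp
  98→106: 8 bp
  106→3 (wrap): 111-106+3 = 8 bp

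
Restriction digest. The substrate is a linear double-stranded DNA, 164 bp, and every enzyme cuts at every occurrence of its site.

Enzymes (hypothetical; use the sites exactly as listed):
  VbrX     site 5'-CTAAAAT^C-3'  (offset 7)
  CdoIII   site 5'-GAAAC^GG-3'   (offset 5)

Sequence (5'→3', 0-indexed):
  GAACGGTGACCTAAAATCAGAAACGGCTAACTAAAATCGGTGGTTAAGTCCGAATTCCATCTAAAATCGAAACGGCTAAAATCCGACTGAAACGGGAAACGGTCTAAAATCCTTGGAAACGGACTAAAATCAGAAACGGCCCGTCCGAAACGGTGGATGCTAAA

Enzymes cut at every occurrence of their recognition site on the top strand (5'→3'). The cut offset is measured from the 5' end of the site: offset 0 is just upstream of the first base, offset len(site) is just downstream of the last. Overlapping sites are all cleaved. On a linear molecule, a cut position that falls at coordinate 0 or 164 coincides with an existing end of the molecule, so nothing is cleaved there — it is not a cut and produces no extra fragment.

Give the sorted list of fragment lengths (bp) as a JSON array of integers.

[6,7,7,7,9,10,10,10,11,13,13,14,17,30]

Per-enzyme occurrences:
  VbrX (CTAAAATC, off=7): starts [10, 30, 60, 75, 103, 123] → cuts [17, 37, 67, 82, 110, 130]
  CdoIII (GAAACGG, off=5): starts [19, 68, 88, 95, 115, 132, 146] → cuts [24, 73, 93, 100, 120, 137, 151]

All cut coordinates (distinct, sorted): [17, 24, 37, 67, 73, 82, 93, 100, 110, 120, 130, 137, 151]

Fragment lengths:
  [0,17): 17 bp
  [17,24): 7 bp
  [24,37): 13 bp
  [37,67): 30 bp
  [67,73): 6 bp
  [73,82): 9 bp
  [82,93): 11 bp
  [93,100): 7 bp
  [100,110): 10 bp
  [110,120): 10 bp
  [120,130): 10 bp
  [130,137): 7 bp
  [137,151): 14 bp
  [151,164): 13 bp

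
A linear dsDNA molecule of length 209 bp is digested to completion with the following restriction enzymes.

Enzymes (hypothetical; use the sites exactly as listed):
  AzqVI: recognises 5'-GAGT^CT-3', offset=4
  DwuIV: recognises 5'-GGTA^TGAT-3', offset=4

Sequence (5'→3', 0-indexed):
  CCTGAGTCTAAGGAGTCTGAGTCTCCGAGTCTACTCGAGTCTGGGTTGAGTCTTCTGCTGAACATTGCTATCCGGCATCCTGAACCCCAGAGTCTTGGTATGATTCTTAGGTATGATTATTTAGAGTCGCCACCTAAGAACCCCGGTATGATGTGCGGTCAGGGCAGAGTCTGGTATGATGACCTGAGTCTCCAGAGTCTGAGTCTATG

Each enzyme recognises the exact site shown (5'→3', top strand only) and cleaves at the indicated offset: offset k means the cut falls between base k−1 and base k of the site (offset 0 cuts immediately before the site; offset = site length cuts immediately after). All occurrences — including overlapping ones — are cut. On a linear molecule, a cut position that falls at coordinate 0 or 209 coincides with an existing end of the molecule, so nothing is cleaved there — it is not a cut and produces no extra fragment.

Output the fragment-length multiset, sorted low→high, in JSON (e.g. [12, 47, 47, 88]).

[5,6,6,6,7,7,8,9,9,10,11,13,13,22,35,42]

Site scan:
  AzqVI (GAGTCT, off=4): starts [3, 12, 18, 26, 36, 47, 89, 166, 185, 194, 200] → cuts [7, 16, 22, 30, 40, 51, 93, 170, 189, 198, 204]
  DwuIV (GGTATGAT, off=4): starts [96, 109, 144, 172] → cuts [100, 113, 148, 176]

Pooled cuts: [7, 16, 22, 30, 40, 51, 93, 100, 113, 148, 170, 176, 189, 198, 204]

Fragment lengths:
  [0,7): 7 bp
  [7,16): 9 bp
  [16,22): 6 bp
  [22,30): 8 bp
  [30,40): 10 bp
  [40,51): 11 bp
  [51,93): 42 bp
  [93,100): 7 bp
  [100,113): 13 bp
  [113,148): 35 bp
  [148,170): 22 bp
  [170,176): 6 bp
  [176,189): 13 bp
  [189,198): 9 bp
  [198,204): 6 bp
  [204,209): 5 bp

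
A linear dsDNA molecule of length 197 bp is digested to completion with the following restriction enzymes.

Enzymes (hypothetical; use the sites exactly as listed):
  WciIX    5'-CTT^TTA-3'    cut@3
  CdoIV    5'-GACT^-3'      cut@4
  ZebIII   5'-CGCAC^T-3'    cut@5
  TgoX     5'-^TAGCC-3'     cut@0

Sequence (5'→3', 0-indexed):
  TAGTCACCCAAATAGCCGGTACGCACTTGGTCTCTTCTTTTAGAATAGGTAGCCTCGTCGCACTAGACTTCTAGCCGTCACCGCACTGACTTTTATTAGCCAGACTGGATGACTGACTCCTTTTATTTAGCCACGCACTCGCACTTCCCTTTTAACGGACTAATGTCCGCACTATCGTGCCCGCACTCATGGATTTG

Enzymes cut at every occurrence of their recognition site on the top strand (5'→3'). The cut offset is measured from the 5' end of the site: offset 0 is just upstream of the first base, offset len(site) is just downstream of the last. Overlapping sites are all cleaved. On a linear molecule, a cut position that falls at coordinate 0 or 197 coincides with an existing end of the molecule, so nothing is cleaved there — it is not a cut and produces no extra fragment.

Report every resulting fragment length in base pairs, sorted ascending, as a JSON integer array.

[1,2,4,4,4,5,5,6,6,7,8,10,10,10,11,11,11,12,13,14,14,14,15]

Site scan:
  WciIX (CTTTTA, off=3): starts [36, 89, 119, 148] → cuts [39, 92, 122, 151]
  CdoIV (GACT, off=4): starts [65, 87, 102, 110, 114, 157] → cuts [69, 91, 106, 114, 118, 161]
  ZebIII (CGCACT, off=5): starts [21, 58, 81, 133, 139, 167, 181] → cuts [26, 63, 86, 138, 144, 172, 186]
  TgoX (TAGCC, off=0): starts [12, 49, 71, 96, 127] → cuts [12, 49, 71, 96, 127]

All cut coordinates (distinct, sorted): [12, 26, 39, 49, 63, 69, 71, 86, 91, 92, 96, 106, 114, 118, 122, 127, 138, 144, 151, 161, 172, 186]

Fragments:
  [0,12): 12 bp
  [12,26): 14 bp
  [26,39): 13 bp
  [39,49): 10 bp
  [49,63): 14 bp
  [63,69): 6 bp
  [69,71): 2 bp
  [71,86): 15 bp
  [86,91): 5 bp
  [91,92): 1 bp
  [92,96): 4 bp
  [96,106): 10 bp
  [106,114): 8 bp
  [114,118): 4 bp
  [118,122): 4 bp
  [122,127): 5 bp
  [127,138): 11 bp
  [138,144): 6 bp
  [144,151): 7 bp
  [151,161): 10 bp
  [161,172): 11 bp
  [172,186): 14 bp
  [186,197): 11 bp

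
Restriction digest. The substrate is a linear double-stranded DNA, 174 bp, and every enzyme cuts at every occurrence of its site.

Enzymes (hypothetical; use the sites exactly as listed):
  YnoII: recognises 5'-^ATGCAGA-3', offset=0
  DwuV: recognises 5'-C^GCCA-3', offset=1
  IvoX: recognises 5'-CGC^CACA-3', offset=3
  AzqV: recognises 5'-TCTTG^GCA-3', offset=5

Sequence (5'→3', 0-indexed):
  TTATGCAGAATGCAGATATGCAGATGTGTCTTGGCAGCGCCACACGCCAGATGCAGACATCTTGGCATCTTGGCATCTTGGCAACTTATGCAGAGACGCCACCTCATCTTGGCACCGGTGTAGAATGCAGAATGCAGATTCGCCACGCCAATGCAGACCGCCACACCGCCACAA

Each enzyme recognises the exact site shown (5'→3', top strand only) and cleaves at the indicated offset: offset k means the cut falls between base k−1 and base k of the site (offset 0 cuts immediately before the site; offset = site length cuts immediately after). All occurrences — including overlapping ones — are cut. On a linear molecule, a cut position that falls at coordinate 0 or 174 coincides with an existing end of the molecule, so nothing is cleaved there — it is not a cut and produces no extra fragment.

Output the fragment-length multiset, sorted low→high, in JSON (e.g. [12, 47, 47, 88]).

[2,2,2,2,4,5,5,5,5,5,6,7,7,7,8,8,8,9,10,10,13,14,14,16]

Per-enzyme occurrences:
  YnoII (ATGCAGA, off=0): starts [2, 9, 17, 50, 87, 124, 131, 150] → cuts [2, 9, 17, 50, 87, 124, 131, 150]
  DwuV (CGCCA, off=1): starts [37, 44, 96, 140, 145, 158, 166] → cuts [38, 45, 97, 141, 146, 159, 167]
  IvoX (CGCCACA, off=3): starts [37, 158, 166] → cuts [40, 161, 169]
  AzqV (TCTTGGCA, off=5): starts [28, 59, 67, 75, 106] → cuts [33, 64, 72, 80, 111]

Pooled cuts: [2, 9, 17, 33, 38, 40, 45, 50, 64, 72, 80, 87, 97, 111, 124, 131, 141, 146, 150, 159, 161, 167, 169]

Fragments:
  [0,2): 2 bp
  [2,9): 7 bp
  [9,17): 8 bp
  [17,33): 16 bp
  [33,38): 5 bp
  [38,40): 2 bp
  [40,45): 5 bp
  [45,50): 5 bp
  [50,64): 14 bp
  [64,72): 8 bp
  [72,80): 8 bp
  [80,87): 7 bp
  [87,97): 10 bp
  [97,111): 14 bp
  [111,124): 13 bp
  [124,131): 7 bp
  [131,141): 10 bp
  [141,146): 5 bp
  [146,150): 4 bp
  [150,159): 9 bp
  [159,161): 2 bp
  [161,167): 6 bp
  [167,169): 2 bp
  [169,174): 5 bp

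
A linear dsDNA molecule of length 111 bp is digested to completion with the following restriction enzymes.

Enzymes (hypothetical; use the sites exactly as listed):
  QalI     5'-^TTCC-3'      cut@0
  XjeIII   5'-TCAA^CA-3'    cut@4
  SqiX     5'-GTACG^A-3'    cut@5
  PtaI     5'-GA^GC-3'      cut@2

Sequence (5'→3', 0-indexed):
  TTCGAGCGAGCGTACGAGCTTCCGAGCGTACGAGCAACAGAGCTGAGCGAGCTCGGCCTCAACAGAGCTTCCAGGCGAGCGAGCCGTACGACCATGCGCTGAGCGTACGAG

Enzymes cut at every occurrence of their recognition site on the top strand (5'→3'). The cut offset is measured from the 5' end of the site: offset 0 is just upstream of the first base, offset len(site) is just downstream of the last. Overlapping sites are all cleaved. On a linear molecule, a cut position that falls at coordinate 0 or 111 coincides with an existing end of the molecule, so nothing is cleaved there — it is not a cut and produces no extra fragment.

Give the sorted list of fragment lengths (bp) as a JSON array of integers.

[1,1,2,2,2,4,4,4,4,5,5,6,7,7,7,8,8,10,12,12]

Per-enzyme occurrences:
  QalI (TTCC, off=0): starts [19, 68] → cuts [19, 68]
  XjeIII (TCAACA, off=4): starts [58] → cuts [62]
  SqiX (GTACGA, off=5): starts [11, 27, 85, 104] → cuts [16, 32, 90, 109]
  PtaI (GAGC, off=2): starts [3, 7, 15, 23, 31, 39, 44, 48, 64, 76, 80, 100] → cuts [5, 9, 17, 25, 33, 41, 46, 50, 66, 78, 82, 102]

Pooled cuts: [5, 9, 16, 17, 19, 25, 32, 33, 41, 46, 50, 62, 66, 68, 78, 82, 90, 102, 109]

Fragments:
  [0,5): 5 bp
  [5,9): 4 bp
  [9,16): 7 bp
  [16,17): 1 bp
  [17,19): 2 bp
  [19,25): 6 bp
  [25,32): 7 bp
  [32,33): 1 bp
  [33,41): 8 bp
  [41,46): 5 bp
  [46,50): 4 bp
  [50,62): 12 bp
  [62,66): 4 bp
  [66,68): 2 bp
  [68,78): 10 bp
  [78,82): 4 bp
  [82,90): 8 bp
  [90,102): 12 bp
  [102,109): 7 bp
  [109,111): 2 bp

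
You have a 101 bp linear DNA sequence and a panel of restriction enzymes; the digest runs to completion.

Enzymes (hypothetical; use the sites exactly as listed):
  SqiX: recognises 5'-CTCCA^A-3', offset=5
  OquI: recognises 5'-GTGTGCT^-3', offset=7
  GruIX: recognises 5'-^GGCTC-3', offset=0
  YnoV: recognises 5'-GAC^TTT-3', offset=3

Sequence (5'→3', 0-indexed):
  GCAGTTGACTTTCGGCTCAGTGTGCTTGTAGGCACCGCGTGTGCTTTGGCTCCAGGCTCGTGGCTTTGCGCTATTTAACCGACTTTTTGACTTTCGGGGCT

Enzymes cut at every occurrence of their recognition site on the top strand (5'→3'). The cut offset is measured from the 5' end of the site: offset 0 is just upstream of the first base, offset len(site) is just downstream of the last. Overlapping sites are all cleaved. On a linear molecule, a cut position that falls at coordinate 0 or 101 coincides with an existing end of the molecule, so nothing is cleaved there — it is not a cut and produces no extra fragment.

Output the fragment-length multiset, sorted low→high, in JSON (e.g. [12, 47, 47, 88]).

Scan for sites:
  SqiX (CTCCAA, off=5): no sites
  OquI GTGTGCT/7: at [19, 38] ⇒ [26, 45]
  GruIX GGCTC/0: at [13, 47, 54] ⇒ [13, 47, 54]
  YnoV GACTTT/3: at [6, 80, 88] ⇒ [9, 83, 91]

All cut coordinates (distinct, sorted): [9, 13, 26, 45, 47, 54, 83, 91]

Fragment lengths:
  [0,9): 9 bp
  [9,13): 4 bp
  [13,26): 13 bp
  [26,45): 19 bp
  [45,47): 2 bp
  [47,54): 7 bp
  [54,83): 29 bp
  [83,91): 8 bp
  [91,101): 10 bp

[2,4,7,8,9,10,13,19,29]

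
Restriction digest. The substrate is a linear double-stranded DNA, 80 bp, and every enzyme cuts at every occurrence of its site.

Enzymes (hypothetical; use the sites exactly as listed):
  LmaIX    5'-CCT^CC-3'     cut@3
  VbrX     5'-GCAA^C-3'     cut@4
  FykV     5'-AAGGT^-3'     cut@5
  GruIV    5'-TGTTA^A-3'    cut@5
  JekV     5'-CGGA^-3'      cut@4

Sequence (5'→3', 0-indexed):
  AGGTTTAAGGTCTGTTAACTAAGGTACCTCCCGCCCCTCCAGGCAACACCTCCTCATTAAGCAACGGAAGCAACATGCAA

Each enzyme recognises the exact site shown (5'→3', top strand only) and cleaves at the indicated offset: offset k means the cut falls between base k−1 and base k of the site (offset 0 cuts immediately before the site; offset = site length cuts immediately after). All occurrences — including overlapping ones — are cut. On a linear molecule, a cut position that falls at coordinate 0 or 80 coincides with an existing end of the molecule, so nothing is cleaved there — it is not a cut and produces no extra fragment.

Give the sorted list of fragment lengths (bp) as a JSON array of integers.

Per-enzyme occurrences:
  LmaIX CCTCC/3: at [26, 35, 48] ⇒ [29, 38, 51]
  VbrX GCAAC/4: at [42, 60, 69] ⇒ [46, 64, 73]
  FykV AAGGT/5: at [6, 20] ⇒ [11, 25]
  GruIV TGTTAA/5: at [12] ⇒ [17]
  JekV CGGA/4: at [64] ⇒ [68]

Pooled cuts: [11, 17, 25, 29, 38, 46, 51, 64, 68, 73]

Fragments:
  [0,11): 11 bp
  [11,17): 6 bp
  [17,25): 8 bp
  [25,29): 4 bp
  [29,38): 9 bp
  [38,46): 8 bp
  [46,51): 5 bp
  [51,64): 13 bp
  [64,68): 4 bp
  [68,73): 5 bp
  [73,80): 7 bp

[4,4,5,5,6,7,8,8,9,11,13]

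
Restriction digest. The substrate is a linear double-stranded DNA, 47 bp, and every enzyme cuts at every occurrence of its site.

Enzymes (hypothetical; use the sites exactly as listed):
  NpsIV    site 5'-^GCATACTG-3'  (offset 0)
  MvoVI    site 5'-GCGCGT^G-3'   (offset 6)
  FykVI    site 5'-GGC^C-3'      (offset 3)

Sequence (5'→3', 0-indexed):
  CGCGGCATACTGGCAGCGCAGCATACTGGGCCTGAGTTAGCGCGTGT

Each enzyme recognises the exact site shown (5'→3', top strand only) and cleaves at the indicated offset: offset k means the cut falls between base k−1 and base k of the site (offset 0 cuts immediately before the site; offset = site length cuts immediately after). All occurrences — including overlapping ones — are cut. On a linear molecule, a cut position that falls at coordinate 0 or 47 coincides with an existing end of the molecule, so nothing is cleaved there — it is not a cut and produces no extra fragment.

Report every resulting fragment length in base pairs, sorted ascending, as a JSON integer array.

Site scan:
  NpsIV (GCATACTG, off=0): starts [4, 20] → cuts [4, 20]
  MvoVI (GCGCGTG, off=6): starts [39] → cuts [45]
  FykVI (GGCC, off=3): starts [28] → cuts [31]

Pooled cuts: [4, 20, 31, 45]

Fragment lengths:
  [0,4): 4 bp
  [4,20): 16 bp
  [20,31): 11 bp
  [31,45): 14 bp
  [45,47): 2 bp

[2,4,11,14,16]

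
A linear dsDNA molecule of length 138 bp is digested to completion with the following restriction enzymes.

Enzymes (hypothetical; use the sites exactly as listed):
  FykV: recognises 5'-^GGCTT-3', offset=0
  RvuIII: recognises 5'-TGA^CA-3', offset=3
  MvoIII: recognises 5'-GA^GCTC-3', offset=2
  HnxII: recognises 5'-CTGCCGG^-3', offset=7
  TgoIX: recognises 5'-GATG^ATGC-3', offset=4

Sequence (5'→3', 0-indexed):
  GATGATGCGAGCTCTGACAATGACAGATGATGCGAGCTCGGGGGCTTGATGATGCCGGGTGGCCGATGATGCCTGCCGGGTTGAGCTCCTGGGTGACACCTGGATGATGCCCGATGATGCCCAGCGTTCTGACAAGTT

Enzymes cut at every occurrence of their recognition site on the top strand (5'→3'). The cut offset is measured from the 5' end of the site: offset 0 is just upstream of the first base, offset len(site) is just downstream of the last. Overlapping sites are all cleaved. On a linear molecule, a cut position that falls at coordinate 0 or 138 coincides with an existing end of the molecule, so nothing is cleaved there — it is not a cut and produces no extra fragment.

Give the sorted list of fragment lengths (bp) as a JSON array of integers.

Site scan:
  FykV (GGCTT, off=0): starts [42] → cuts [42]
  RvuIII (TGACA, off=3): starts [14, 20, 93, 129] → cuts [17, 23, 96, 132]
  MvoIII (GAGCTC, off=2): starts [8, 33, 82] → cuts [10, 35, 84]
  HnxII (CTGCCGG, off=7): starts [72] → cuts [79]
  TgoIX (GATGATGC, off=4): starts [0, 25, 47, 64, 102, 112] → cuts [4, 29, 51, 68, 106, 116]

Pooled cuts: [4, 10, 17, 23, 29, 35, 42, 51, 68, 79, 84, 96, 106, 116, 132]

Fragment lengths:
  [0,4): 4 bp
  [4,10): 6 bp
  [10,17): 7 bp
  [17,23): 6 bp
  [23,29): 6 bp
  [29,35): 6 bp
  [35,42): 7 bp
  [42,51): 9 bp
  [51,68): 17 bp
  [68,79): 11 bp
  [79,84): 5 bp
  [84,96): 12 bp
  [96,106): 10 bp
  [106,116): 10 bp
  [116,132): 16 bp
  [132,138): 6 bp

[4,5,6,6,6,6,6,7,7,9,10,10,11,12,16,17]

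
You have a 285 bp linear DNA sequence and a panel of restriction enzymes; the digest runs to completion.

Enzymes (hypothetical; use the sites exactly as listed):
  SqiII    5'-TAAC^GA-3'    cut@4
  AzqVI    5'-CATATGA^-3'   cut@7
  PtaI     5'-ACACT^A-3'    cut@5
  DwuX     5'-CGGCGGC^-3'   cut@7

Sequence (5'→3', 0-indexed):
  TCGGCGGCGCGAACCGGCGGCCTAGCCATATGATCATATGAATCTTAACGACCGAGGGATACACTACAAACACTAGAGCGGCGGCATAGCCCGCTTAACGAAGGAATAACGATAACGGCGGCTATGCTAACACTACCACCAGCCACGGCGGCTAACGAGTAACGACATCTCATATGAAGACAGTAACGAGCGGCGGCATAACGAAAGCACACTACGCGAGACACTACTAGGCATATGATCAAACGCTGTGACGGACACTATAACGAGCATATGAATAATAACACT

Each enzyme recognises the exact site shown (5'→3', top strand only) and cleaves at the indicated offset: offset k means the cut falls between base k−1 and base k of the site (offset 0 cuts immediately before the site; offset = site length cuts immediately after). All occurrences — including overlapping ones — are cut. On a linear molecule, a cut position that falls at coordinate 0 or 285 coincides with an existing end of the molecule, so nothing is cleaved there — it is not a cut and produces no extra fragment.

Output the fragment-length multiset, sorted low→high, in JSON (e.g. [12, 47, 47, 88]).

Scan for sites:
  SqiII (TAACGA, off=4): starts [45, 95, 106, 152, 159, 183, 198, 260] → cuts [49, 99, 110, 156, 163, 187, 202, 264]
  AzqVI (CATATGA, off=7): starts [26, 34, 170, 231, 267] → cuts [33, 41, 177, 238, 274]
  PtaI (ACACTA, off=5): starts [60, 69, 129, 208, 220, 254] → cuts [65, 74, 134, 213, 225, 259]
  DwuX (CGGCGGC, off=7): starts [1, 14, 78, 115, 145, 190] → cuts [8, 21, 85, 122, 152, 197]

Pooled cuts: [8, 21, 33, 41, 49, 65, 74, 85, 99, 110, 122, 134, 152, 156, 163, 177, 187, 197, 202, 213, 225, 238, 259, 264, 274]

Fragments:
  [0,8): 8 bp
  [8,21): 13 bp
  [21,33): 12 bp
  [33,41): 8 bp
  [41,49): 8 bp
  [49,65): 16 bp
  [65,74): 9 bp
  [74,85): 11 bp
  [85,99): 14 bp
  [99,110): 11 bp
  [110,122): 12 bp
  [122,134): 12 bp
  [134,152): 18 bp
  [152,156): 4 bp
  [156,163): 7 bp
  [163,177): 14 bp
  [177,187): 10 bp
  [187,197): 10 bp
  [197,202): 5 bp
  [202,213): 11 bp
  [213,225): 12 bp
  [225,238): 13 bp
  [238,259): 21 bp
  [259,264): 5 bp
  [264,274): 10 bp
  [274,285): 11 bp

[4,5,5,7,8,8,8,9,10,10,10,11,11,11,11,12,12,12,12,13,13,14,14,16,18,21]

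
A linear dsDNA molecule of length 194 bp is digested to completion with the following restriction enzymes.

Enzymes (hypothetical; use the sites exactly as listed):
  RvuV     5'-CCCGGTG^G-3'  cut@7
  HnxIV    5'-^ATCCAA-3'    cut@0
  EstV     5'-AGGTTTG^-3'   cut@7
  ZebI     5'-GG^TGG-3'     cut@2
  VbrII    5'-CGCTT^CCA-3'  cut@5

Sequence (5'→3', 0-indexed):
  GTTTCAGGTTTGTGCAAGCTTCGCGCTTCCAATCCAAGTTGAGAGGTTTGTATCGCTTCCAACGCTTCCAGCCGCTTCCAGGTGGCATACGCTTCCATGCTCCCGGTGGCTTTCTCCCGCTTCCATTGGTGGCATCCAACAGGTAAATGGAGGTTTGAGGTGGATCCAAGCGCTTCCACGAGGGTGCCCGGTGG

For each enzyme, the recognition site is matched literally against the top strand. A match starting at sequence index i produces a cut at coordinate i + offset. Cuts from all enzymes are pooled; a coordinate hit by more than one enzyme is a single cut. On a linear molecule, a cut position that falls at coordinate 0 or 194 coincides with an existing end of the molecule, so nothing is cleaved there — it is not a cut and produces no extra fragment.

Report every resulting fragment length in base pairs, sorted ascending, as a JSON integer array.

Per-enzyme occurrences:
  RvuV (CCCGGTGG, off=7): starts [101, 186] → cuts [108, 193]
  HnxIV (ATCCAA, off=0): starts [31, 133, 163] → cuts [31, 133, 163]
  EstV (AGGTTTG, off=7): starts [5, 43, 150] → cuts [12, 50, 157]
  ZebI (GGTGG, off=2): starts [80, 104, 127, 158, 189] → cuts [82, 106, 129, 160, 191]
  VbrII (CGCTTCCA, off=5): starts [23, 53, 62, 72, 89, 117, 170] → cuts [28, 58, 67, 77, 94, 122, 175]

Pooled cuts: [12, 28, 31, 50, 58, 67, 77, 82, 94, 106, 108, 122, 129, 133, 157, 160, 163, 175, 191, 193]

Fragments:
  [0,12): 12 bp
  [12,28): 16 bp
  [28,31): 3 bp
  [31,50): 19 bp
  [50,58): 8 bp
  [58,67): 9 bp
  [67,77): 10 bp
  [77,82): 5 bp
  [82,94): 12 bp
  [94,106): 12 bp
  [106,108): 2 bp
  [108,122): 14 bp
  [122,129): 7 bp
  [129,133): 4 bp
  [133,157): 24 bp
  [157,160): 3 bp
  [160,163): 3 bp
  [163,175): 12 bp
  [175,191): 16 bp
  [191,193): 2 bp
  [193,194): 1 bp

[1,2,2,3,3,3,4,5,7,8,9,10,12,12,12,12,14,16,16,19,24]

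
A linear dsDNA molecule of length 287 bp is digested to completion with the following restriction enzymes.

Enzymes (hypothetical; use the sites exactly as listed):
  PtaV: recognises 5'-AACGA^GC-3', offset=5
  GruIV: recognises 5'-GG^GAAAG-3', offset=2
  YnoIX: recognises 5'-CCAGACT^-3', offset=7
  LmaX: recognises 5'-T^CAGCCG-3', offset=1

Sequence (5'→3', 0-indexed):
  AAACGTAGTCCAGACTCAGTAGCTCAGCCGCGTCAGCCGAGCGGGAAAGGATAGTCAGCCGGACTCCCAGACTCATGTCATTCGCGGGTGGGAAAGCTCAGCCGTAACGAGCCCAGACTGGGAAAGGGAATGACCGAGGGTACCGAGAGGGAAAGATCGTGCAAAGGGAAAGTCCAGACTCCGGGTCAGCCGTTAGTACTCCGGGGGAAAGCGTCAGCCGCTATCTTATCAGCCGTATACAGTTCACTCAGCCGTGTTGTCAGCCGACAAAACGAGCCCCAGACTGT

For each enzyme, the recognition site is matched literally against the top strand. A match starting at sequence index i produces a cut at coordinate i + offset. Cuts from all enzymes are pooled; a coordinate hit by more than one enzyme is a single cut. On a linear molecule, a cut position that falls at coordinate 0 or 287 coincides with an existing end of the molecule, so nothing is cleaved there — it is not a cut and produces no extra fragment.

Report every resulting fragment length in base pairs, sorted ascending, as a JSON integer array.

[2,2,6,7,8,8,9,9,10,11,11,12,12,13,15,15,16,17,18,18,19,20,29]

Scan for sites:
  PtaV AACGAGC/5: at [105, 270] ⇒ [110, 275]
  GruIV GGGAAAG/2: at [42, 89, 119, 148, 165, 204] ⇒ [44, 91, 121, 150, 167, 206]
  YnoIX CCAGACT/7: at [9, 66, 112, 173, 278] ⇒ [16, 73, 119, 180, 285]
  LmaX TCAGCCG/1: at [23, 32, 54, 97, 185, 213, 228, 247, 259] ⇒ [24, 33, 55, 98, 186, 214, 229, 248, 260]

Pooled cuts: [16, 24, 33, 44, 55, 73, 91, 98, 110, 119, 121, 150, 167, 180, 186, 206, 214, 229, 248, 260, 275, 285]

Fragment lengths:
  [0,16): 16 bp
  [16,24): 8 bp
  [24,33): 9 bp
  [33,44): 11 bp
  [44,55): 11 bp
  [55,73): 18 bp
  [73,91): 18 bp
  [91,98): 7 bp
  [98,110): 12 bp
  [110,119): 9 bp
  [119,121): 2 bp
  [121,150): 29 bp
  [150,167): 17 bp
  [167,180): 13 bp
  [180,186): 6 bp
  [186,206): 20 bp
  [206,214): 8 bp
  [214,229): 15 bp
  [229,248): 19 bp
  [248,260): 12 bp
  [260,275): 15 bp
  [275,285): 10 bp
  [285,287): 2 bp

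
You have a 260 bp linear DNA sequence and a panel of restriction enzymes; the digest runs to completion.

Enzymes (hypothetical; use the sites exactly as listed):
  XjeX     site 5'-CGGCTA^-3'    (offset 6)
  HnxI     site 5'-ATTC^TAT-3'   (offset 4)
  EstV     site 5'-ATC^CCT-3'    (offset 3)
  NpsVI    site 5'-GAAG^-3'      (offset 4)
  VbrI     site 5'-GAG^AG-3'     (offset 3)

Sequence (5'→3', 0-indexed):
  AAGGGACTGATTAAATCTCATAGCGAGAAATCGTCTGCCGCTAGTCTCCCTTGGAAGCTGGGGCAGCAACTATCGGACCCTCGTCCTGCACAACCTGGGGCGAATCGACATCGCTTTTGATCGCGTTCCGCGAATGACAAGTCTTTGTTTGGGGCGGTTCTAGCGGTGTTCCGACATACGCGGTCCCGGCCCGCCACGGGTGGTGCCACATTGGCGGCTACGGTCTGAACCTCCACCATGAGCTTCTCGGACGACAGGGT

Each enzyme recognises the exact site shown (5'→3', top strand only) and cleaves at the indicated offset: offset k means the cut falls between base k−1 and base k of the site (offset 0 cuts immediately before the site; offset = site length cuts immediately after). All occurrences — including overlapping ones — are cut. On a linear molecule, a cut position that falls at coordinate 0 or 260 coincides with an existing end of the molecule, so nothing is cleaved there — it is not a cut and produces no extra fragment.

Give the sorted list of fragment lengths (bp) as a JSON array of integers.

[40,57,163]

Site scan:
  XjeX (CGGCTA, off=6): starts [214] → cuts [220]
  HnxI (ATTCTAT, off=4): no sites
  EstV (ATCCCT, off=3): no sites
  NpsVI (GAAG, off=4): starts [53] → cuts [57]
  VbrI (GAGAG, off=3): no sites

All cut coordinates (distinct, sorted): [57, 220]

Fragments:
  [0,57): 57 bp
  [57,220): 163 bp
  [220,260): 40 bp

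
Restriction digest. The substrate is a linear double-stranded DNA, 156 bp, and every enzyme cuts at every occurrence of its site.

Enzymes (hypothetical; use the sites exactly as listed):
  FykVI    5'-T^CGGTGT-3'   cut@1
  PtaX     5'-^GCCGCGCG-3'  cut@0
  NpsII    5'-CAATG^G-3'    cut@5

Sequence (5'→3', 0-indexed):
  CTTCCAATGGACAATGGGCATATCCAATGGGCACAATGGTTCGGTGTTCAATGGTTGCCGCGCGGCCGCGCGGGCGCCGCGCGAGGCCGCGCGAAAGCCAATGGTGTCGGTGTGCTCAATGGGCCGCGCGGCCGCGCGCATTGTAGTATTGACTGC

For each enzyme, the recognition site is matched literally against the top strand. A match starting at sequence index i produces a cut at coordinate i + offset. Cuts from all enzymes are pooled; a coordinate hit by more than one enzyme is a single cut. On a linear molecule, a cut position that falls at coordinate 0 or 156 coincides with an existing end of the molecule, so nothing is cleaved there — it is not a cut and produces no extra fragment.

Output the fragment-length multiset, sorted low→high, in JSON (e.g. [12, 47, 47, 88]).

Per-enzyme occurrences:
  FykVI TCGGTGT/1: at [40, 106] ⇒ [41, 107]
  PtaX GCCGCGCG/0: at [56, 64, 75, 85, 122, 130] ⇒ [56, 64, 75, 85, 122, 130]
  NpsII CAATGG/5: at [4, 11, 24, 33, 48, 98, 116] ⇒ [9, 16, 29, 38, 53, 103, 121]

Pooled cuts: [9, 16, 29, 38, 41, 53, 56, 64, 75, 85, 103, 107, 121, 122, 130]

Fragments:
  [0,9): 9 bp
  [9,16): 7 bp
  [16,29): 13 bp
  [29,38): 9 bp
  [38,41): 3 bp
  [41,53): 12 bp
  [53,56): 3 bp
  [56,64): 8 bp
  [64,75): 11 bp
  [75,85): 10 bp
  [85,103): 18 bp
  [103,107): 4 bp
  [107,121): 14 bp
  [121,122): 1 bp
  [122,130): 8 bp
  [130,156): 26 bp

[1,3,3,4,7,8,8,9,9,10,11,12,13,14,18,26]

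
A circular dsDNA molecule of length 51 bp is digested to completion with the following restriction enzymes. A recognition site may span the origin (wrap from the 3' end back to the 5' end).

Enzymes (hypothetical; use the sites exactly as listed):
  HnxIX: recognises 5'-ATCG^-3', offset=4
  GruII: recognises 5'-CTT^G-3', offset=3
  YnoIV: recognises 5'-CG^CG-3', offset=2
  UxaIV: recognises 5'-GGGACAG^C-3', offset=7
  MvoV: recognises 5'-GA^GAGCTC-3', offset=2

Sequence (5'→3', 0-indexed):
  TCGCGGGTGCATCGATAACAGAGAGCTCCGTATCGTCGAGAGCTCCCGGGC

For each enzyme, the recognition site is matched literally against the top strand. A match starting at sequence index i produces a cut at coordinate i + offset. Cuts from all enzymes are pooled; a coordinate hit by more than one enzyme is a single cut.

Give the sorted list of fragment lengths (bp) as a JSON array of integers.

[4,8,11,13,15]

Site scan:
  HnxIX ATCG/4: at [10, 31] ⇒ [14, 35]
  GruII (CTTG, off=3): no sites
  YnoIV CGCG/2: at [1] ⇒ [3]
  UxaIV (GGGACAGC, off=7): no sites
  MvoV GAGAGCTC/2: at [20, 37] ⇒ [22, 39]

Pooled cuts: [3, 14, 22, 35, 39]

Fragment lengths:
  3→14: 11 bp
  14→22: 8 bp
  22→35: 13 bp
  35→39: 4 bp
  39→3 (wrap): 51-39+3 = 15 bp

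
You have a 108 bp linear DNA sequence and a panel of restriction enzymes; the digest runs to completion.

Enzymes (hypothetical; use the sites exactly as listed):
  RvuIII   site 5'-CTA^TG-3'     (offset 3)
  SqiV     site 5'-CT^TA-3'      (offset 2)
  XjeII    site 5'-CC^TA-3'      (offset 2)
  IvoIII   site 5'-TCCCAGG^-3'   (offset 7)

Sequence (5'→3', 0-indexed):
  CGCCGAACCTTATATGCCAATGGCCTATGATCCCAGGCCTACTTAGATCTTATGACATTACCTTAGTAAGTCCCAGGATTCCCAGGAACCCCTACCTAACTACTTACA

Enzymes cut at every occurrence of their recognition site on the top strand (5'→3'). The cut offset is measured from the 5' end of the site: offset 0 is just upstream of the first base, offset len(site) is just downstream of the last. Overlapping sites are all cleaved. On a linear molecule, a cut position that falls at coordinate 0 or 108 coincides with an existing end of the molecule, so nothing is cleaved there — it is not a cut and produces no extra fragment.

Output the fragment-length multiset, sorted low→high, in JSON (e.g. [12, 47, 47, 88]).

[2,2,4,4,4,6,7,8,9,10,10,13,14,15]

Per-enzyme occurrences:
  RvuIII CTATG/3: at [24] ⇒ [27]
  SqiV CTTA/2: at [8, 41, 48, 61, 102] ⇒ [10, 43, 50, 63, 104]
  XjeII CCTA/2: at [23, 37, 90, 94] ⇒ [25, 39, 92, 96]
  IvoIII TCCCAGG/7: at [30, 70, 79] ⇒ [37, 77, 86]

All cut coordinates (distinct, sorted): [10, 25, 27, 37, 39, 43, 50, 63, 77, 86, 92, 96, 104]

Fragment lengths:
  [0,10): 10 bp
  [10,25): 15 bp
  [25,27): 2 bp
  [27,37): 10 bp
  [37,39): 2 bp
  [39,43): 4 bp
  [43,50): 7 bp
  [50,63): 13 bp
  [63,77): 14 bp
  [77,86): 9 bp
  [86,92): 6 bp
  [92,96): 4 bp
  [96,104): 8 bp
  [104,108): 4 bp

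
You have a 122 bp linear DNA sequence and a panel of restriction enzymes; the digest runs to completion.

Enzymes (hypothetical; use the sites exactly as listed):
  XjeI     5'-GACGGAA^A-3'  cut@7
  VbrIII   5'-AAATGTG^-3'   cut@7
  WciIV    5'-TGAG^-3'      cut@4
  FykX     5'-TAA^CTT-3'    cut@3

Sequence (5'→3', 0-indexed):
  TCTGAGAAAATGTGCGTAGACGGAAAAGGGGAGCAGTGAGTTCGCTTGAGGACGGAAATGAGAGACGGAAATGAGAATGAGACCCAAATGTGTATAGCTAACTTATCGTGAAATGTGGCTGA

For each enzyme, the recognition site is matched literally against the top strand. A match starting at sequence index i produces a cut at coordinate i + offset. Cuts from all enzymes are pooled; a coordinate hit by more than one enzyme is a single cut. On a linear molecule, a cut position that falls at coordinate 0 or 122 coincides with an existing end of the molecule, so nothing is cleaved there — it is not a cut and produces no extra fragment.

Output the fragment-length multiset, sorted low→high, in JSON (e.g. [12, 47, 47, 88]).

Site scan:
  XjeI GACGGAAA/7: at [18, 50, 63] ⇒ [25, 57, 70]
  VbrIII AAATGTG/7: at [7, 85, 110] ⇒ [14, 92, 117]
  WciIV TGAG/4: at [2, 36, 46, 58, 71, 77] ⇒ [6, 40, 50, 62, 75, 81]
  FykX TAACTT/3: at [98] ⇒ [101]

All cut coordinates (distinct, sorted): [6, 14, 25, 40, 50, 57, 62, 70, 75, 81, 92, 101, 117]

Fragment lengths:
  [0,6): 6 bp
  [6,14): 8 bp
  [14,25): 11 bp
  [25,40): 15 bp
  [40,50): 10 bp
  [50,57): 7 bp
  [57,62): 5 bp
  [62,70): 8 bp
  [70,75): 5 bp
  [75,81): 6 bp
  [81,92): 11 bp
  [92,101): 9 bp
  [101,117): 16 bp
  [117,122): 5 bp

[5,5,5,6,6,7,8,8,9,10,11,11,15,16]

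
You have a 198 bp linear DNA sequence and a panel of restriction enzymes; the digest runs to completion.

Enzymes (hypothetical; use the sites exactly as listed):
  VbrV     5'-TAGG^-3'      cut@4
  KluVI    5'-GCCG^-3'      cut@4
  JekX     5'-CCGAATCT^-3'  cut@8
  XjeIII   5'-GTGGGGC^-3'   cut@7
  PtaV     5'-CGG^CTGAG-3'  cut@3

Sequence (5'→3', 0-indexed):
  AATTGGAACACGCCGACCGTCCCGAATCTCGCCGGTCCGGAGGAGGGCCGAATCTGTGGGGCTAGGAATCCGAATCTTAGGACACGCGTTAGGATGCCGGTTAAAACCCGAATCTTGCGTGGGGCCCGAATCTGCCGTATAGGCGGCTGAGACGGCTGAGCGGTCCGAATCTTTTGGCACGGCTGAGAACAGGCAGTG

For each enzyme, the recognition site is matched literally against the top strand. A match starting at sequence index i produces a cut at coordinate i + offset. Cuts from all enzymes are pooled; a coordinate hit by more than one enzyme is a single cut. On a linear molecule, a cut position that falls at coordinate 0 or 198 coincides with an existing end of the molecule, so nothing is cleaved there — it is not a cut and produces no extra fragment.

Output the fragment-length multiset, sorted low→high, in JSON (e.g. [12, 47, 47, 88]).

Site scan:
  VbrV (TAGG, off=4): starts [62, 77, 89, 139] → cuts [66, 81, 93, 143]
  KluVI (GCCG, off=4): starts [11, 30, 46, 95, 133] → cuts [15, 34, 50, 99, 137]
  JekX (CCGAATCT, off=8): starts [21, 47, 69, 107, 125, 164] → cuts [29, 55, 77, 115, 133, 172]
  XjeIII (GTGGGGC, off=7): starts [55, 118] → cuts [62, 125]
  PtaV (CGGCTGAG, off=3): starts [143, 152, 179] → cuts [146, 155, 182]

Pooled cuts: [15, 29, 34, 50, 55, 62, 66, 77, 81, 93, 99, 115, 125, 133, 137, 143, 146, 155, 172, 182]

Fragments:
  [0,15): 15 bp
  [15,29): 14 bp
  [29,34): 5 bp
  [34,50): 16 bp
  [50,55): 5 bp
  [55,62): 7 bp
  [62,66): 4 bp
  [66,77): 11 bp
  [77,81): 4 bp
  [81,93): 12 bp
  [93,99): 6 bp
  [99,115): 16 bp
  [115,125): 10 bp
  [125,133): 8 bp
  [133,137): 4 bp
  [137,143): 6 bp
  [143,146): 3 bp
  [146,155): 9 bp
  [155,172): 17 bp
  [172,182): 10 bp
  [182,198): 16 bp

[3,4,4,4,5,5,6,6,7,8,9,10,10,11,12,14,15,16,16,16,17]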